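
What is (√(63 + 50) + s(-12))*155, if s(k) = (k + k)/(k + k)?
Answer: 155 + 155*√113 ≈ 1802.7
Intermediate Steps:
s(k) = 1 (s(k) = (2*k)/((2*k)) = (2*k)*(1/(2*k)) = 1)
(√(63 + 50) + s(-12))*155 = (√(63 + 50) + 1)*155 = (√113 + 1)*155 = (1 + √113)*155 = 155 + 155*√113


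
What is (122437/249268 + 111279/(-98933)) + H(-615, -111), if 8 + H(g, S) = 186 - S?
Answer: 7111354937665/24660831044 ≈ 288.37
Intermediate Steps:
H(g, S) = 178 - S (H(g, S) = -8 + (186 - S) = 178 - S)
(122437/249268 + 111279/(-98933)) + H(-615, -111) = (122437/249268 + 111279/(-98933)) + (178 - 1*(-111)) = (122437*(1/249268) + 111279*(-1/98933)) + (178 + 111) = (122437/249268 - 111279/98933) + 289 = -15625234051/24660831044 + 289 = 7111354937665/24660831044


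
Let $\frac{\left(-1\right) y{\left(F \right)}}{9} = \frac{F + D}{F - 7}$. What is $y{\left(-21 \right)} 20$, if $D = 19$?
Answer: $- \frac{90}{7} \approx -12.857$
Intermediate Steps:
$y{\left(F \right)} = - \frac{9 \left(19 + F\right)}{-7 + F}$ ($y{\left(F \right)} = - 9 \frac{F + 19}{F - 7} = - 9 \frac{19 + F}{-7 + F} = - \frac{9 \left(19 + F\right)}{-7 + F}$)
$y{\left(-21 \right)} 20 = \frac{9 \left(-19 - -21\right)}{-7 - 21} \cdot 20 = \frac{9 \left(-19 + 21\right)}{-28} \cdot 20 = 9 \left(- \frac{1}{28}\right) 2 \cdot 20 = \left(- \frac{9}{14}\right) 20 = - \frac{90}{7}$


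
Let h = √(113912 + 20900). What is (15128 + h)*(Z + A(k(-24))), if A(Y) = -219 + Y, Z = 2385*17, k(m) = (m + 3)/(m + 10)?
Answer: 610074420 + 80655*√33703 ≈ 6.2488e+8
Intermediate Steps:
k(m) = (3 + m)/(10 + m)
Z = 40545
h = 2*√33703 (h = √134812 = 2*√33703 ≈ 367.17)
(15128 + h)*(Z + A(k(-24))) = (15128 + 2*√33703)*(40545 + (-219 + (3 - 24)/(10 - 24))) = (15128 + 2*√33703)*(40545 + (-219 - 21/(-14))) = (15128 + 2*√33703)*(40545 + (-219 - 1/14*(-21))) = (15128 + 2*√33703)*(40545 + (-219 + 3/2)) = (15128 + 2*√33703)*(40545 - 435/2) = (15128 + 2*√33703)*(80655/2) = 610074420 + 80655*√33703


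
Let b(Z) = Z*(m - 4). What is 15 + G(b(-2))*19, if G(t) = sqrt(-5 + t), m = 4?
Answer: 15 + 19*I*sqrt(5) ≈ 15.0 + 42.485*I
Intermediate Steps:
b(Z) = 0 (b(Z) = Z*(4 - 4) = Z*0 = 0)
15 + G(b(-2))*19 = 15 + sqrt(-5 + 0)*19 = 15 + sqrt(-5)*19 = 15 + (I*sqrt(5))*19 = 15 + 19*I*sqrt(5)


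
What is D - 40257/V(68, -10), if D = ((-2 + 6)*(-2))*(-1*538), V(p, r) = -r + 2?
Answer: 3797/4 ≈ 949.25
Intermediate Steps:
V(p, r) = 2 - r
D = 4304 (D = (4*(-2))*(-538) = -8*(-538) = 4304)
D - 40257/V(68, -10) = 4304 - 40257/(2 - 1*(-10)) = 4304 - 40257/(2 + 10) = 4304 - 40257/12 = 4304 - 1*13419/4 = 4304 - 13419/4 = 3797/4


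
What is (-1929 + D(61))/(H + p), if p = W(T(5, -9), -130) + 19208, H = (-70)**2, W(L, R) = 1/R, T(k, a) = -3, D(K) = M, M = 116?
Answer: -235690/3134039 ≈ -0.075203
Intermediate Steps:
D(K) = 116
H = 4900
p = 2497039/130 (p = 1/(-130) + 19208 = -1/130 + 19208 = 2497039/130 ≈ 19208.)
(-1929 + D(61))/(H + p) = (-1929 + 116)/(4900 + 2497039/130) = -1813/3134039/130 = -1813*130/3134039 = -235690/3134039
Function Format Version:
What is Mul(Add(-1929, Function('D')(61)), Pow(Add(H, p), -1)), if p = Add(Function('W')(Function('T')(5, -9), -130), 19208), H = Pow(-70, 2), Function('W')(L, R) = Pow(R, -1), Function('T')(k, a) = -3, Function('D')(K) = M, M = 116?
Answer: Rational(-235690, 3134039) ≈ -0.075203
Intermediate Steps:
Function('D')(K) = 116
H = 4900
p = Rational(2497039, 130) (p = Add(Pow(-130, -1), 19208) = Add(Rational(-1, 130), 19208) = Rational(2497039, 130) ≈ 19208.)
Mul(Add(-1929, Function('D')(61)), Pow(Add(H, p), -1)) = Mul(Add(-1929, 116), Pow(Add(4900, Rational(2497039, 130)), -1)) = Mul(-1813, Pow(Rational(3134039, 130), -1)) = Mul(-1813, Rational(130, 3134039)) = Rational(-235690, 3134039)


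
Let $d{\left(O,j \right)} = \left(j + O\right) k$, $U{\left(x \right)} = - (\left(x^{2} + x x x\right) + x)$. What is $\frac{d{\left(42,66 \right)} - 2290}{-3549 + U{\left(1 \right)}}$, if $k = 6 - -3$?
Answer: $\frac{659}{1776} \approx 0.37106$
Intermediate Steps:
$k = 9$ ($k = 6 + 3 = 9$)
$U{\left(x \right)} = - x - x^{2} - x^{3}$ ($U{\left(x \right)} = - (\left(x^{2} + x^{2} x\right) + x) = - (\left(x^{2} + x^{3}\right) + x) = - (x + x^{2} + x^{3}) = - x - x^{2} - x^{3}$)
$d{\left(O,j \right)} = 9 O + 9 j$ ($d{\left(O,j \right)} = \left(j + O\right) 9 = \left(O + j\right) 9 = 9 O + 9 j$)
$\frac{d{\left(42,66 \right)} - 2290}{-3549 + U{\left(1 \right)}} = \frac{\left(9 \cdot 42 + 9 \cdot 66\right) - 2290}{-3549 - 1 \left(1 + 1 + 1^{2}\right)} = \frac{\left(378 + 594\right) - 2290}{-3549 - 1 \left(1 + 1 + 1\right)} = \frac{972 - 2290}{-3549 - 1 \cdot 3} = - \frac{1318}{-3549 - 3} = - \frac{1318}{-3552} = \left(-1318\right) \left(- \frac{1}{3552}\right) = \frac{659}{1776}$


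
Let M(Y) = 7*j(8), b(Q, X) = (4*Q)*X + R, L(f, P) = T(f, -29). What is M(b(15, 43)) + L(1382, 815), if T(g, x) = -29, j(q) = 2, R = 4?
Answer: -15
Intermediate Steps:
L(f, P) = -29
b(Q, X) = 4 + 4*Q*X (b(Q, X) = (4*Q)*X + 4 = 4*Q*X + 4 = 4 + 4*Q*X)
M(Y) = 14 (M(Y) = 7*2 = 14)
M(b(15, 43)) + L(1382, 815) = 14 - 29 = -15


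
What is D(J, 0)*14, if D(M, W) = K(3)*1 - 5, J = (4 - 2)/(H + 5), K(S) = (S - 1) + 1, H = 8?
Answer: -28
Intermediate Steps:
K(S) = S (K(S) = (-1 + S) + 1 = S)
J = 2/13 (J = (4 - 2)/(8 + 5) = 2/13 ≈ 0.15385)
D(M, W) = -2 (D(M, W) = 3*1 - 5 = 3 - 5 = -2)
D(J, 0)*14 = -2*14 = -28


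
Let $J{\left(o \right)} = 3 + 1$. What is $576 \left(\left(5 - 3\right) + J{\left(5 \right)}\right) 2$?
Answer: $6912$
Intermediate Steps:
$J{\left(o \right)} = 4$
$576 \left(\left(5 - 3\right) + J{\left(5 \right)}\right) 2 = 576 \left(\left(5 - 3\right) + 4\right) 2 = 576 \left(2 + 4\right) 2 = 576 \cdot 6 \cdot 2 = 576 \cdot 12 = 6912$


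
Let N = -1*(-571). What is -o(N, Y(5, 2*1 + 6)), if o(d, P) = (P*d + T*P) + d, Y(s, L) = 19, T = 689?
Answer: -24511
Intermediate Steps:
N = 571
o(d, P) = d + 689*P + P*d (o(d, P) = (P*d + 689*P) + d = (689*P + P*d) + d = d + 689*P + P*d)
-o(N, Y(5, 2*1 + 6)) = -(571 + 689*19 + 19*571) = -(571 + 13091 + 10849) = -1*24511 = -24511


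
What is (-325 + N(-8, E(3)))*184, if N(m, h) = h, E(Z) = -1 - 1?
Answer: -60168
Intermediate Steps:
E(Z) = -2
(-325 + N(-8, E(3)))*184 = (-325 - 2)*184 = -327*184 = -60168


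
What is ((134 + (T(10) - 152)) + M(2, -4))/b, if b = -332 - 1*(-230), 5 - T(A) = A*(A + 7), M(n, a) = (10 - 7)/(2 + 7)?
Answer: 274/153 ≈ 1.7908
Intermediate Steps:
M(n, a) = ⅓ (M(n, a) = 3/9 = 3*(⅑) = ⅓)
T(A) = 5 - A*(7 + A) (T(A) = 5 - A*(A + 7) = 5 - A*(7 + A))
b = -102 (b = -332 + 230 = -102)
((134 + (T(10) - 152)) + M(2, -4))/b = ((134 + ((5 - 1*10² - 7*10) - 152)) + ⅓)/(-102) = ((134 + ((5 - 1*100 - 70) - 152)) + ⅓)*(-1/102) = ((134 + ((5 - 100 - 70) - 152)) + ⅓)*(-1/102) = ((134 + (-165 - 152)) + ⅓)*(-1/102) = ((134 - 317) + ⅓)*(-1/102) = (-183 + ⅓)*(-1/102) = -548/3*(-1/102) = 274/153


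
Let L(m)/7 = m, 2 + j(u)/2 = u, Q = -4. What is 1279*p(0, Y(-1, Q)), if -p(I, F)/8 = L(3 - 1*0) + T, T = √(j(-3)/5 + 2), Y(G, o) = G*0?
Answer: -214872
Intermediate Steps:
j(u) = -4 + 2*u
L(m) = 7*m
Y(G, o) = 0
T = 0 (T = √((-4 + 2*(-3))/5 + 2) = √((-4 - 6)*(⅕) + 2) = √(-10*⅕ + 2) = √(-2 + 2) = √0 = 0)
p(I, F) = -168 (p(I, F) = -8*(7*(3 - 1*0) + 0) = -8*(7*(3 + 0) + 0) = -8*(7*3 + 0) = -8*(21 + 0) = -8*21 = -168)
1279*p(0, Y(-1, Q)) = 1279*(-168) = -214872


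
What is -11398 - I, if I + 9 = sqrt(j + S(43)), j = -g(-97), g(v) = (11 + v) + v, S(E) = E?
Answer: -11389 - sqrt(226) ≈ -11404.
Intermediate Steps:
g(v) = 11 + 2*v
j = 183 (j = -(11 + 2*(-97)) = -(11 - 194) = -1*(-183) = 183)
I = -9 + sqrt(226) (I = -9 + sqrt(183 + 43) = -9 + sqrt(226) ≈ 6.0333)
-11398 - I = -11398 - (-9 + sqrt(226)) = -11398 + (9 - sqrt(226)) = -11389 - sqrt(226)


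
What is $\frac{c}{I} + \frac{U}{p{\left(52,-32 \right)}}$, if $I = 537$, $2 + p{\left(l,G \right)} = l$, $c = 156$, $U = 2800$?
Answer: $\frac{10076}{179} \approx 56.291$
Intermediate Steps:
$p{\left(l,G \right)} = -2 + l$
$\frac{c}{I} + \frac{U}{p{\left(52,-32 \right)}} = \frac{156}{537} + \frac{2800}{-2 + 52} = 156 \cdot \frac{1}{537} + \frac{2800}{50} = \frac{52}{179} + 2800 \cdot \frac{1}{50} = \frac{52}{179} + 56 = \frac{10076}{179}$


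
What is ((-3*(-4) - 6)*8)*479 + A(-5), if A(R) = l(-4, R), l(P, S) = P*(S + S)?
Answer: 23032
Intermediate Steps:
l(P, S) = 2*P*S (l(P, S) = P*(2*S) = 2*P*S)
A(R) = -8*R (A(R) = 2*(-4)*R = -8*R)
((-3*(-4) - 6)*8)*479 + A(-5) = ((-3*(-4) - 6)*8)*479 - 8*(-5) = ((12 - 6)*8)*479 + 40 = (6*8)*479 + 40 = 48*479 + 40 = 22992 + 40 = 23032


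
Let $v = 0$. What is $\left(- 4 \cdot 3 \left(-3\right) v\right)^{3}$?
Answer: $0$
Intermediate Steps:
$\left(- 4 \cdot 3 \left(-3\right) v\right)^{3} = \left(- 4 \cdot 3 \left(-3\right) 0\right)^{3} = \left(- 4 \left(\left(-9\right) 0\right)\right)^{3} = \left(\left(-4\right) 0\right)^{3} = 0^{3} = 0$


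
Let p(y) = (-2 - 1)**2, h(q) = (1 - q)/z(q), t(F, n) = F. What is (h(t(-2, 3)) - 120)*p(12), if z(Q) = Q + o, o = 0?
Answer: -2187/2 ≈ -1093.5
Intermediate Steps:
z(Q) = Q (z(Q) = Q + 0 = Q)
h(q) = (1 - q)/q
p(y) = 9 (p(y) = (-3)**2 = 9)
(h(t(-2, 3)) - 120)*p(12) = ((1 - 1*(-2))/(-2) - 120)*9 = (-(1 + 2)/2 - 120)*9 = (-1/2*3 - 120)*9 = (-3/2 - 120)*9 = -243/2*9 = -2187/2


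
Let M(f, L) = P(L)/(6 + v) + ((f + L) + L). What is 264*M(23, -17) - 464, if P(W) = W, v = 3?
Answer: -11600/3 ≈ -3866.7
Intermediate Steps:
M(f, L) = f + 19*L/9 (M(f, L) = L/(6 + 3) + ((f + L) + L) = L/9 + ((L + f) + L) = L*(1/9) + (f + 2*L) = L/9 + (f + 2*L) = f + 19*L/9)
264*M(23, -17) - 464 = 264*(23 + (19/9)*(-17)) - 464 = 264*(23 - 323/9) - 464 = 264*(-116/9) - 464 = -10208/3 - 464 = -11600/3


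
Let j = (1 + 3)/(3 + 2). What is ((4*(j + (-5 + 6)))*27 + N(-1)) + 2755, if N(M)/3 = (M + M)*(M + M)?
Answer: 14807/5 ≈ 2961.4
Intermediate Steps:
N(M) = 12*M² (N(M) = 3*((M + M)*(M + M)) = 3*((2*M)*(2*M)) = 3*(4*M²) = 12*M²)
j = ⅘ (j = 4/5 = 4*(⅕) = ⅘ ≈ 0.80000)
((4*(j + (-5 + 6)))*27 + N(-1)) + 2755 = ((4*(⅘ + (-5 + 6)))*27 + 12*(-1)²) + 2755 = ((4*(⅘ + 1))*27 + 12*1) + 2755 = ((4*(9/5))*27 + 12) + 2755 = ((36/5)*27 + 12) + 2755 = (972/5 + 12) + 2755 = 1032/5 + 2755 = 14807/5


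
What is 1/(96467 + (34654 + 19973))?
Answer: 1/151094 ≈ 6.6184e-6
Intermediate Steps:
1/(96467 + (34654 + 19973)) = 1/(96467 + 54627) = 1/151094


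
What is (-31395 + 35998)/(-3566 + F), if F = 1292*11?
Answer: 4603/10646 ≈ 0.43237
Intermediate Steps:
F = 14212
(-31395 + 35998)/(-3566 + F) = (-31395 + 35998)/(-3566 + 14212) = 4603/10646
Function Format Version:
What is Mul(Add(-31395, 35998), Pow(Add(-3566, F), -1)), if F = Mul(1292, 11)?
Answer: Rational(4603, 10646) ≈ 0.43237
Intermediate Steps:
F = 14212
Mul(Add(-31395, 35998), Pow(Add(-3566, F), -1)) = Mul(Add(-31395, 35998), Pow(Add(-3566, 14212), -1)) = Mul(4603, Pow(10646, -1)) = Mul(4603, Rational(1, 10646)) = Rational(4603, 10646)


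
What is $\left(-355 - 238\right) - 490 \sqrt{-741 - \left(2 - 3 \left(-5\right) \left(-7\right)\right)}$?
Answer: $-593 - 490 i \sqrt{638} \approx -593.0 - 12377.0 i$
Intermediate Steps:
$\left(-355 - 238\right) - 490 \sqrt{-741 - \left(2 - 3 \left(-5\right) \left(-7\right)\right)} = \left(-355 - 238\right) - 490 \sqrt{-741 - -103} = -593 - 490 \sqrt{-741 + \left(105 - 2\right)} = -593 - 490 \sqrt{-741 + 103} = -593 - 490 \sqrt{-638} = -593 - 490 i \sqrt{638}$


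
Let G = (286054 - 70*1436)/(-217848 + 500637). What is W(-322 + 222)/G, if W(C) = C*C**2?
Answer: -141394500000/92767 ≈ -1.5242e+6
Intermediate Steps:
W(C) = C**3
G = 185534/282789 (G = (286054 - 100520)/282789 = 185534*(1/282789) = 185534/282789 ≈ 0.65609)
W(-322 + 222)/G = (-322 + 222)**3/(185534/282789) = (-100)**3*(282789/185534) = -1000000*282789/185534 = -141394500000/92767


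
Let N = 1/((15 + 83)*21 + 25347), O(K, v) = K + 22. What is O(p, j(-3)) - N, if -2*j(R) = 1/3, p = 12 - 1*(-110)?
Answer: 3946319/27405 ≈ 144.00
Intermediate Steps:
p = 122 (p = 12 + 110 = 122)
j(R) = -⅙ (j(R) = -½/3 = -½*⅓ = -⅙)
O(K, v) = 22 + K
N = 1/27405 (N = 1/(98*21 + 25347) = 1/(2058 + 25347) = 1/27405 ≈ 3.6490e-5)
O(p, j(-3)) - N = (22 + 122) - 1*1/27405 = 144 - 1/27405 = 3946319/27405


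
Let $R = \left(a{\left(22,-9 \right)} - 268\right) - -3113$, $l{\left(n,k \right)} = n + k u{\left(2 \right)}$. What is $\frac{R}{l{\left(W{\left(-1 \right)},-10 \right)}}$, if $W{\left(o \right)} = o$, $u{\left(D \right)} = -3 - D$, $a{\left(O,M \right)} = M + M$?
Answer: $\frac{2827}{49} \approx 57.694$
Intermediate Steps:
$a{\left(O,M \right)} = 2 M$
$l{\left(n,k \right)} = n - 5 k$ ($l{\left(n,k \right)} = n + k \left(-3 - 2\right) = n + k \left(-5\right) = n - 5 k$)
$R = 2827$ ($R = \left(2 \left(-9\right) - 268\right) - -3113 = \left(-18 - 268\right) + 3113 = -286 + 3113 = 2827$)
$\frac{R}{l{\left(W{\left(-1 \right)},-10 \right)}} = \frac{2827}{-1 - -50} = \frac{2827}{-1 + 50} = \frac{2827}{49}$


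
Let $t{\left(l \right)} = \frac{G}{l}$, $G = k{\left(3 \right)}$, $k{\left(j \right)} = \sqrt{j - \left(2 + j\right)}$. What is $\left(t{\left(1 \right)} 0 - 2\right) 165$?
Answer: $-330$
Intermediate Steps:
$k{\left(j \right)} = i \sqrt{2}$ ($k{\left(j \right)} = \sqrt{-2} = i \sqrt{2}$)
$G = i \sqrt{2} \approx 1.4142 i$
$t{\left(l \right)} = \frac{i \sqrt{2}}{l}$
$\left(t{\left(1 \right)} 0 - 2\right) 165 = \left(\frac{i \sqrt{2}}{1} \cdot 0 - 2\right) 165 = \left(i \sqrt{2} \cdot 1 \cdot 0 - 2\right) 165 = \left(i \sqrt{2} \cdot 0 - 2\right) 165 = \left(0 - 2\right) 165 = \left(-2\right) 165 = -330$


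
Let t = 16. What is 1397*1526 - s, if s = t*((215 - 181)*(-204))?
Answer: 2242798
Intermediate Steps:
s = -110976 (s = 16*((215 - 181)*(-204)) = 16*(34*(-204)) = 16*(-6936) = -110976)
1397*1526 - s = 1397*1526 - 1*(-110976) = 2131822 + 110976 = 2242798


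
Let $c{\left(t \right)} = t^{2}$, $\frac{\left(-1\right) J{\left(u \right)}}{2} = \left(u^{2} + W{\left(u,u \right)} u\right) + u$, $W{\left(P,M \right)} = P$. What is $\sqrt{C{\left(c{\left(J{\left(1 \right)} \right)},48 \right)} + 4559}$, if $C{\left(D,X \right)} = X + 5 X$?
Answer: $\sqrt{4847} \approx 69.62$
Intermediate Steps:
$J{\left(u \right)} = - 4 u^{2} - 2 u$ ($J{\left(u \right)} = - 2 \left(\left(u^{2} + u u\right) + u\right) = - 2 \left(\left(u^{2} + u^{2}\right) + u\right) = - 2 \left(2 u^{2} + u\right) = - 2 \left(u + 2 u^{2}\right) = - 4 u^{2} - 2 u$)
$C{\left(D,X \right)} = 6 X$
$\sqrt{C{\left(c{\left(J{\left(1 \right)} \right)},48 \right)} + 4559} = \sqrt{6 \cdot 48 + 4559} = \sqrt{288 + 4559} = \sqrt{4847}$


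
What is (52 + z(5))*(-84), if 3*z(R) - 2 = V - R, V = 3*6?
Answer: -4788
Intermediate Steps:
V = 18
z(R) = 20/3 - R/3 (z(R) = ⅔ + (18 - R)/3 = ⅔ + (6 - R/3) = 20/3 - R/3)
(52 + z(5))*(-84) = (52 + (20/3 - ⅓*5))*(-84) = (52 + (20/3 - 5/3))*(-84) = (52 + 5)*(-84) = 57*(-84) = -4788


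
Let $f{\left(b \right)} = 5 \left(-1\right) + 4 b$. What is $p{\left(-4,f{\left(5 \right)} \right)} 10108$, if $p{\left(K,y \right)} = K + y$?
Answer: $111188$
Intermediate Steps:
$f{\left(b \right)} = -5 + 4 b$
$p{\left(-4,f{\left(5 \right)} \right)} 10108 = \left(-4 + \left(-5 + 4 \cdot 5\right)\right) 10108 = \left(-4 + \left(-5 + 20\right)\right) 10108 = \left(-4 + 15\right) 10108 = 11 \cdot 10108 = 111188$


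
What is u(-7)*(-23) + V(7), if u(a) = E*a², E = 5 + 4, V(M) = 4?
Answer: -10139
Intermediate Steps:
E = 9
u(a) = 9*a²
u(-7)*(-23) + V(7) = (9*(-7)²)*(-23) + 4 = (9*49)*(-23) + 4 = 441*(-23) + 4 = -10143 + 4 = -10139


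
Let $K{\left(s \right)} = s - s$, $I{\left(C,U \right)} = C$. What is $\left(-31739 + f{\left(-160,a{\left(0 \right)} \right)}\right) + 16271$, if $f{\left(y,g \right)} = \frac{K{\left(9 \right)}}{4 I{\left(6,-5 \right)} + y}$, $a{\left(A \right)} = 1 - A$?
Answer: $-15468$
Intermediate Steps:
$K{\left(s \right)} = 0$
$f{\left(y,g \right)} = 0$ ($f{\left(y,g \right)} = \frac{0}{4 \cdot 6 + y} = \frac{0}{24 + y} = 0$)
$\left(-31739 + f{\left(-160,a{\left(0 \right)} \right)}\right) + 16271 = \left(-31739 + 0\right) + 16271 = -31739 + 16271 = -15468$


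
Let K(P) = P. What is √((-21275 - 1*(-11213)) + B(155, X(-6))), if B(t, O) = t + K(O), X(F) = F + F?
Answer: I*√9919 ≈ 99.594*I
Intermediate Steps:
X(F) = 2*F
B(t, O) = O + t (B(t, O) = t + O = O + t)
√((-21275 - 1*(-11213)) + B(155, X(-6))) = √((-21275 - 1*(-11213)) + (2*(-6) + 155)) = √((-21275 + 11213) + (-12 + 155)) = √(-10062 + 143) = √(-9919) = I*√9919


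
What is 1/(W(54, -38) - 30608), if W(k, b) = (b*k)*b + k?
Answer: 1/47422 ≈ 2.1087e-5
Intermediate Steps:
W(k, b) = k + k*b**2 (W(k, b) = k*b**2 + k = k + k*b**2)
1/(W(54, -38) - 30608) = 1/(54*(1 + (-38)**2) - 30608) = 1/(54*(1 + 1444) - 30608) = 1/(54*1445 - 30608) = 1/(78030 - 30608) = 1/47422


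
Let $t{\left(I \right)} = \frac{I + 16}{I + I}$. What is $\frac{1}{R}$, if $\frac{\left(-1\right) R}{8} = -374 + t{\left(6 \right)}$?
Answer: $\frac{3}{8932} \approx 0.00033587$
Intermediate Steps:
$t{\left(I \right)} = \frac{16 + I}{2 I}$
$R = \frac{8932}{3}$ ($R = - 8 \left(-374 + \frac{16 + 6}{2 \cdot 6}\right) = - 8 \left(-374 + \frac{1}{2} \cdot \frac{1}{6} \cdot 22\right) = - 8 \left(-374 + \frac{11}{6}\right) = \left(-8\right) \left(- \frac{2233}{6}\right) = \frac{8932}{3} \approx 2977.3$)
$\frac{1}{R} = \frac{1}{\frac{8932}{3}} = \frac{3}{8932}$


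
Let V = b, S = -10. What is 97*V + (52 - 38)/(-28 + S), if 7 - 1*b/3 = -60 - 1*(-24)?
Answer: 237740/19 ≈ 12513.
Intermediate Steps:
b = 129 (b = 21 - 3*(-60 - 1*(-24)) = 21 - 3*(-60 + 24) = 21 - 3*(-36) = 21 + 108 = 129)
V = 129
97*V + (52 - 38)/(-28 + S) = 97*129 + (52 - 38)/(-28 - 10) = 12513 + 14/(-38) = 12513 + 14*(-1/38) = 12513 - 7/19 = 237740/19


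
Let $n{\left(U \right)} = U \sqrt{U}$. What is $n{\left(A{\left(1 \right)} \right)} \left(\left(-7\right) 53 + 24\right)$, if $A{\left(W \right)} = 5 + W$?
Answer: $- 2082 \sqrt{6} \approx -5099.8$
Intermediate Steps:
$n{\left(U \right)} = U^{\frac{3}{2}}$
$n{\left(A{\left(1 \right)} \right)} \left(\left(-7\right) 53 + 24\right) = \left(5 + 1\right)^{\frac{3}{2}} \left(\left(-7\right) 53 + 24\right) = 6^{\frac{3}{2}} \left(-371 + 24\right) = 6 \sqrt{6} \left(-347\right) = - 2082 \sqrt{6}$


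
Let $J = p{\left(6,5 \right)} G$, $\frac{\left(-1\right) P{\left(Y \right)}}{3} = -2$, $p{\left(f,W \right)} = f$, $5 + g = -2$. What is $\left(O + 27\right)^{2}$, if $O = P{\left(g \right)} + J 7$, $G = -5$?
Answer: $31329$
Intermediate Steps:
$g = -7$ ($g = -5 - 2 = -7$)
$P{\left(Y \right)} = 6$ ($P{\left(Y \right)} = \left(-3\right) \left(-2\right) = 6$)
$J = -30$ ($J = 6 \left(-5\right) = -30$)
$O = -204$ ($O = 6 - 210 = -204$)
$\left(O + 27\right)^{2} = \left(-204 + 27\right)^{2} = \left(-177\right)^{2} = 31329$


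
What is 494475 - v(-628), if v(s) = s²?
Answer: 100091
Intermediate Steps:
494475 - v(-628) = 494475 - 1*(-628)² = 494475 - 1*394384 = 494475 - 394384 = 100091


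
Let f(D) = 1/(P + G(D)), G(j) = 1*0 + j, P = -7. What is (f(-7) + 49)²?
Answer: 469225/196 ≈ 2394.0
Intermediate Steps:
G(j) = j (G(j) = 0 + j = j)
f(D) = 1/(-7 + D)
(f(-7) + 49)² = (1/(-7 - 7) + 49)² = (1/(-14) + 49)² = (-1/14 + 49)² = (685/14)² = 469225/196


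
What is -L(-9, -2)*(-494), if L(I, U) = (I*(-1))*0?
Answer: 0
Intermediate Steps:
L(I, U) = 0 (L(I, U) = -I*0 = 0)
-L(-9, -2)*(-494) = -0*(-494) = -1*0 = 0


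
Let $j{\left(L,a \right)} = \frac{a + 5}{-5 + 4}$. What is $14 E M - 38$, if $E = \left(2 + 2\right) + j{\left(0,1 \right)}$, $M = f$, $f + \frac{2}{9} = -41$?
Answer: $\frac{10046}{9} \approx 1116.2$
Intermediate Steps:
$f = - \frac{371}{9}$ ($f = - \frac{2}{9} - 41 = - \frac{371}{9} \approx -41.222$)
$M = - \frac{371}{9} \approx -41.222$
$j{\left(L,a \right)} = -5 - a$ ($j{\left(L,a \right)} = \frac{5 + a}{-1} = \left(5 + a\right) \left(-1\right) = -5 - a$)
$E = -2$ ($E = \left(2 + 2\right) - 6 = 4 - 6 = -2$)
$14 E M - 38 = 14 \left(-2\right) \left(- \frac{371}{9}\right) - 38 = \left(-28\right) \left(- \frac{371}{9}\right) - 38 = \frac{10388}{9} - 38 = \frac{10046}{9}$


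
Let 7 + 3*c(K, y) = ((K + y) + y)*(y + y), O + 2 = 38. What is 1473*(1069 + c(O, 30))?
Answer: 4399360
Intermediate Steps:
O = 36 (O = -2 + 38 = 36)
c(K, y) = -7/3 + 2*y*(K + 2*y)/3 (c(K, y) = -7/3 + (((K + y) + y)*(y + y))/3 = -7/3 + ((K + 2*y)*(2*y))/3 = -7/3 + (2*y*(K + 2*y))/3 = -7/3 + 2*y*(K + 2*y)/3)
1473*(1069 + c(O, 30)) = 1473*(1069 + (-7/3 + (4/3)*30² + (⅔)*36*30)) = 1473*(1069 + (-7/3 + (4/3)*900 + 720)) = 1473*(1069 + (-7/3 + 1200 + 720)) = 1473*(1069 + 5753/3) = 1473*(8960/3) = 4399360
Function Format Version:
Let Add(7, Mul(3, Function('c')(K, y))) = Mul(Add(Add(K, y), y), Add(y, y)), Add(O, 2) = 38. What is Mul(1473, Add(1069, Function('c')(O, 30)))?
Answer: 4399360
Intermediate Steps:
O = 36 (O = Add(-2, 38) = 36)
Function('c')(K, y) = Add(Rational(-7, 3), Mul(Rational(2, 3), y, Add(K, Mul(2, y)))) (Function('c')(K, y) = Add(Rational(-7, 3), Mul(Rational(1, 3), Mul(Add(Add(K, y), y), Add(y, y)))) = Add(Rational(-7, 3), Mul(Rational(1, 3), Mul(Add(K, Mul(2, y)), Mul(2, y)))) = Add(Rational(-7, 3), Mul(Rational(1, 3), Mul(2, y, Add(K, Mul(2, y))))) = Add(Rational(-7, 3), Mul(Rational(2, 3), y, Add(K, Mul(2, y)))))
Mul(1473, Add(1069, Function('c')(O, 30))) = Mul(1473, Add(1069, Add(Rational(-7, 3), Mul(Rational(4, 3), Pow(30, 2)), Mul(Rational(2, 3), 36, 30)))) = Mul(1473, Add(1069, Add(Rational(-7, 3), Mul(Rational(4, 3), 900), 720))) = Mul(1473, Add(1069, Add(Rational(-7, 3), 1200, 720))) = Mul(1473, Add(1069, Rational(5753, 3))) = Mul(1473, Rational(8960, 3)) = 4399360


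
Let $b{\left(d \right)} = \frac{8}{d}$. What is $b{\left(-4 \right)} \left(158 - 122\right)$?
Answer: $-72$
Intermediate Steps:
$b{\left(-4 \right)} \left(158 - 122\right) = \frac{8}{-4} \left(158 - 122\right) = 8 \left(- \frac{1}{4}\right) 36 = \left(-2\right) 36 = -72$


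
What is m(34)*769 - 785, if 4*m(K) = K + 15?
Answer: 34541/4 ≈ 8635.3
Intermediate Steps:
m(K) = 15/4 + K/4 (m(K) = (K + 15)/4 = (15 + K)/4 = 15/4 + K/4)
m(34)*769 - 785 = (15/4 + (¼)*34)*769 - 785 = (15/4 + 17/2)*769 - 785 = (49/4)*769 - 785 = 37681/4 - 785 = 34541/4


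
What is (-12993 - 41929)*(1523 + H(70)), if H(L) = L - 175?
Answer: -77879396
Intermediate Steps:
H(L) = -175 + L
(-12993 - 41929)*(1523 + H(70)) = (-12993 - 41929)*(1523 + (-175 + 70)) = -54922*(1523 - 105) = -54922*1418 = -77879396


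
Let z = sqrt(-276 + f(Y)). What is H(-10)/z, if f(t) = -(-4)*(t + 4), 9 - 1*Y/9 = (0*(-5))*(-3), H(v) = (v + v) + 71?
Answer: 51/8 ≈ 6.3750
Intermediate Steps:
H(v) = 71 + 2*v (H(v) = 2*v + 71 = 71 + 2*v)
Y = 81 (Y = 81 - 9*0*(-5)*(-3) = 81 - 0*(-3) = 81 - 9*0 = 81 + 0 = 81)
f(t) = 16 + 4*t (f(t) = -(-4)*(4 + t) = -(-16 - 4*t) = 16 + 4*t)
z = 8 (z = sqrt(-276 + (16 + 4*81)) = sqrt(-276 + (16 + 324)) = sqrt(-276 + 340) = sqrt(64) = 8)
H(-10)/z = (71 + 2*(-10))/8 = (71 - 20)*(1/8) = 51*(1/8) = 51/8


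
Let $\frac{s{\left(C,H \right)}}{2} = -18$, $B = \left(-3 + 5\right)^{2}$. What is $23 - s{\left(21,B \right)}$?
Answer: $59$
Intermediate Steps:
$B = 4$ ($B = 2^{2} = 4$)
$s{\left(C,H \right)} = -36$ ($s{\left(C,H \right)} = 2 \left(-18\right) = -36$)
$23 - s{\left(21,B \right)} = 23 - -36 = 23 + 36 = 59$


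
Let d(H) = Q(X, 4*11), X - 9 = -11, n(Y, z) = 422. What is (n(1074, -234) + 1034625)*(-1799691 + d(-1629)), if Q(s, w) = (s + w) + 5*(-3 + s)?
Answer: -1862747174678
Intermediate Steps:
X = -2 (X = 9 - 11 = -2)
Q(s, w) = -15 + w + 6*s (Q(s, w) = (s + w) + (-15 + 5*s) = -15 + w + 6*s)
d(H) = 17 (d(H) = -15 + 4*11 + 6*(-2) = -15 + 44 - 12 = 17)
(n(1074, -234) + 1034625)*(-1799691 + d(-1629)) = (422 + 1034625)*(-1799691 + 17) = 1035047*(-1799674) = -1862747174678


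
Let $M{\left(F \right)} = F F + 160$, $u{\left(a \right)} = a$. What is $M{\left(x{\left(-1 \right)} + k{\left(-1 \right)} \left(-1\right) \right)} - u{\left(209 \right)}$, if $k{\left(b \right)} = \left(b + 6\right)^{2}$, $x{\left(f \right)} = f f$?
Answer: $527$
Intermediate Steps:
$x{\left(f \right)} = f^{2}$
$k{\left(b \right)} = \left(6 + b\right)^{2}$
$M{\left(F \right)} = 160 + F^{2}$ ($M{\left(F \right)} = F^{2} + 160 = 160 + F^{2}$)
$M{\left(x{\left(-1 \right)} + k{\left(-1 \right)} \left(-1\right) \right)} - u{\left(209 \right)} = \left(160 + \left(\left(-1\right)^{2} + \left(6 - 1\right)^{2} \left(-1\right)\right)^{2}\right) - 209 = \left(160 + \left(1 + 5^{2} \left(-1\right)\right)^{2}\right) - 209 = \left(160 + \left(1 + 25 \left(-1\right)\right)^{2}\right) - 209 = \left(160 + \left(1 - 25\right)^{2}\right) - 209 = \left(160 + \left(-24\right)^{2}\right) - 209 = \left(160 + 576\right) - 209 = 736 - 209 = 527$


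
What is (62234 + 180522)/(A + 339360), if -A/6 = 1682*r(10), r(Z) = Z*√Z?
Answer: 42907123/6935805 + 51039449*√10/27743220 ≈ 12.004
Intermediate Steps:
r(Z) = Z^(3/2)
A = -100920*√10 (A = -10092*10^(3/2) = -10092*10*√10 = -100920*√10 ≈ -3.1914e+5)
(62234 + 180522)/(A + 339360) = (62234 + 180522)/(-100920*√10 + 339360) = 242756/(339360 - 100920*√10)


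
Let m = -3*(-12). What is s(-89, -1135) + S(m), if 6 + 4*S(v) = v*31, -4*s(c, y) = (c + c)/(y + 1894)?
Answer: 210667/759 ≈ 277.56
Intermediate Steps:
m = 36
s(c, y) = -c/(2*(1894 + y)) (s(c, y) = -(c + c)/(4*(y + 1894)) = -2*c/(4*(1894 + y)) = -c/(2*(1894 + y)))
S(v) = -3/2 + 31*v/4 (S(v) = -3/2 + (v*31)/4 = -3/2 + (31*v)/4 = -3/2 + 31*v/4)
s(-89, -1135) + S(m) = -1*(-89)/(3788 + 2*(-1135)) + (-3/2 + (31/4)*36) = -1*(-89)/(3788 - 2270) + (-3/2 + 279) = -1*(-89)/1518 + 555/2 = -1*(-89)*1/1518 + 555/2 = 89/1518 + 555/2 = 210667/759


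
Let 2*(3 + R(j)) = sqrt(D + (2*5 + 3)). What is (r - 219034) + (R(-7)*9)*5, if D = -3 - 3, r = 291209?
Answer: 72040 + 45*sqrt(7)/2 ≈ 72100.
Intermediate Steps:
D = -6
R(j) = -3 + sqrt(7)/2 (R(j) = -3 + sqrt(-6 + (2*5 + 3))/2 = -3 + sqrt(-6 + (10 + 3))/2 = -3 + sqrt(-6 + 13)/2 = -3 + sqrt(7)/2)
(r - 219034) + (R(-7)*9)*5 = (291209 - 219034) + ((-3 + sqrt(7)/2)*9)*5 = 72175 + (-27 + 9*sqrt(7)/2)*5 = 72175 + (-135 + 45*sqrt(7)/2) = 72040 + 45*sqrt(7)/2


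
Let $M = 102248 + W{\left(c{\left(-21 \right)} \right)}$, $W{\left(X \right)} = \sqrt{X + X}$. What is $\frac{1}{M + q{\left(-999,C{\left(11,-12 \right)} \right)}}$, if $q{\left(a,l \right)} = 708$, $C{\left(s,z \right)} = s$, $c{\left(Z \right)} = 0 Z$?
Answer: $\frac{1}{102956} \approx 9.7129 \cdot 10^{-6}$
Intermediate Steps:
$c{\left(Z \right)} = 0$
$W{\left(X \right)} = \sqrt{2} \sqrt{X}$ ($W{\left(X \right)} = \sqrt{2 X} = \sqrt{2} \sqrt{X}$)
$M = 102248$ ($M = 102248 + \sqrt{2} \sqrt{0} = 102248 + \sqrt{2} \cdot 0 = 102248 + 0 = 102248$)
$\frac{1}{M + q{\left(-999,C{\left(11,-12 \right)} \right)}} = \frac{1}{102248 + 708} = \frac{1}{102956}$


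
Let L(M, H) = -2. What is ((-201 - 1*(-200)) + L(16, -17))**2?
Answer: 9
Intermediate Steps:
((-201 - 1*(-200)) + L(16, -17))**2 = ((-201 - 1*(-200)) - 2)**2 = ((-201 + 200) - 2)**2 = (-1 - 2)**2 = (-3)**2 = 9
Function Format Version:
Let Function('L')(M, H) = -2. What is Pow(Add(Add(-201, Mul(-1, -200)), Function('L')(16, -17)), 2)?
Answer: 9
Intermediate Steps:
Pow(Add(Add(-201, Mul(-1, -200)), Function('L')(16, -17)), 2) = Pow(Add(Add(-201, Mul(-1, -200)), -2), 2) = Pow(Add(Add(-201, 200), -2), 2) = Pow(Add(-1, -2), 2) = Pow(-3, 2) = 9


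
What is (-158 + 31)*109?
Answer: -13843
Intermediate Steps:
(-158 + 31)*109 = -127*109 = -13843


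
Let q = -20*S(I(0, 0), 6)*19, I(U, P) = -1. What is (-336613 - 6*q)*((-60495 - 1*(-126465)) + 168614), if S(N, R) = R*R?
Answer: -59709369272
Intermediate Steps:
S(N, R) = R²
q = -13680 (q = -20*6²*19 = -20*36*19 = -720*19 = -13680)
(-336613 - 6*q)*((-60495 - 1*(-126465)) + 168614) = (-336613 - 6*(-13680))*((-60495 - 1*(-126465)) + 168614) = (-336613 + 82080)*((-60495 + 126465) + 168614) = -254533*(65970 + 168614) = -254533*234584 = -59709369272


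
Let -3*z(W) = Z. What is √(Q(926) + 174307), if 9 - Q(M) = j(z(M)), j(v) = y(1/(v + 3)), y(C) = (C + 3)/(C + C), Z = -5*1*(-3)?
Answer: √697274/2 ≈ 417.51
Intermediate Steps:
Z = 15 (Z = -5*(-3) = 15)
z(W) = -5 (z(W) = -⅓*15 = -5)
y(C) = (3 + C)/(2*C) (y(C) = (3 + C)/((2*C)) = (3 + C)*(1/(2*C)) = (3 + C)/(2*C))
j(v) = (3 + v)*(3 + 1/(3 + v))/2 (j(v) = (3 + 1/(v + 3))/(2*(1/(v + 3))) = (3 + 1/(3 + v))/(2*(1/(3 + v))) = (3 + v)*(3 + 1/(3 + v))/2)
Q(M) = 23/2 (Q(M) = 9 - (5 + (3/2)*(-5)) = 9 - (5 - 15/2) = 9 - 1*(-5/2) = 9 + 5/2 = 23/2)
√(Q(926) + 174307) = √(23/2 + 174307) = √(348637/2) = √697274/2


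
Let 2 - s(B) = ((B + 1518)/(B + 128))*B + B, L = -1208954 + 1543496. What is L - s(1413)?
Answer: 521845076/1541 ≈ 3.3864e+5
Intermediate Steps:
L = 334542
s(B) = 2 - B - B*(1518 + B)/(128 + B) (s(B) = 2 - (((B + 1518)/(B + 128))*B + B) = 2 - (((1518 + B)/(128 + B))*B + B) = 2 - (B*(1518 + B)/(128 + B) + B) = 2 - (B + B*(1518 + B)/(128 + B)) = 2 + (-B - B*(1518 + B)/(128 + B)) = 2 - B - B*(1518 + B)/(128 + B))
L - s(1413) = 334542 - 2*(128 - 1*1413**2 - 822*1413)/(128 + 1413) = 334542 - 2*(128 - 1*1996569 - 1161486)/1541 = 334542 - 2*(128 - 1996569 - 1161486)/1541 = 334542 - 2*(-3157927)/1541 = 334542 - 1*(-6315854/1541) = 334542 + 6315854/1541 = 521845076/1541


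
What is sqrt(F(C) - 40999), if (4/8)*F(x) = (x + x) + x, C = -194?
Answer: I*sqrt(42163) ≈ 205.34*I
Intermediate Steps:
F(x) = 6*x (F(x) = 2*((x + x) + x) = 2*(2*x + x) = 2*(3*x) = 6*x)
sqrt(F(C) - 40999) = sqrt(6*(-194) - 40999) = sqrt(-1164 - 40999) = sqrt(-42163) = I*sqrt(42163)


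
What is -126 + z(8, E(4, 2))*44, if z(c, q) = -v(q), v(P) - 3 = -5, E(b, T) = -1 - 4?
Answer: -38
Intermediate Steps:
E(b, T) = -5
v(P) = -2 (v(P) = 3 - 5 = -2)
z(c, q) = 2 (z(c, q) = -1*(-2) = 2)
-126 + z(8, E(4, 2))*44 = -126 + 2*44 = -126 + 88 = -38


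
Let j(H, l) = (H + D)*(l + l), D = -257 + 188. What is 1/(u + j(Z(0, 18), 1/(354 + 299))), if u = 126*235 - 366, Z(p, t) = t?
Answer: 653/19096230 ≈ 3.4195e-5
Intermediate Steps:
D = -69
u = 29244 (u = 29610 - 366 = 29244)
j(H, l) = 2*l*(-69 + H) (j(H, l) = (H - 69)*(l + l) = (-69 + H)*(2*l) = 2*l*(-69 + H))
1/(u + j(Z(0, 18), 1/(354 + 299))) = 1/(29244 + 2*(-69 + 18)/(354 + 299)) = 1/(29244 + 2*(-51)/653) = 1/(29244 + 2*(1/653)*(-51)) = 1/(29244 - 102/653) = 1/(19096230/653) = 653/19096230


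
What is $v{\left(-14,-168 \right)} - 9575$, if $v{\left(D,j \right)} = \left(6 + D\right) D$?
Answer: $-9463$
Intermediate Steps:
$v{\left(D,j \right)} = D \left(6 + D\right)$
$v{\left(-14,-168 \right)} - 9575 = - 14 \left(6 - 14\right) - 9575 = \left(-14\right) \left(-8\right) - 9575 = 112 - 9575 = -9463$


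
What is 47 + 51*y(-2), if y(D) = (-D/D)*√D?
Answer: 47 - 51*I*√2 ≈ 47.0 - 72.125*I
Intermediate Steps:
y(D) = -√D (y(D) = (-1*1)*√D = -√D)
47 + 51*y(-2) = 47 + 51*(-√(-2)) = 47 + 51*(-I*√2) = 47 - 51*I*√2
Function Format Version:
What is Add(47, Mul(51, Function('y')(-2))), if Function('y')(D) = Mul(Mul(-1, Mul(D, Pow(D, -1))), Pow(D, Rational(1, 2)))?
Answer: Add(47, Mul(-51, I, Pow(2, Rational(1, 2)))) ≈ Add(47.000, Mul(-72.125, I))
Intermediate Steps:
Function('y')(D) = Mul(-1, Pow(D, Rational(1, 2))) (Function('y')(D) = Mul(Mul(-1, 1), Pow(D, Rational(1, 2))) = Mul(-1, Pow(D, Rational(1, 2))))
Add(47, Mul(51, Function('y')(-2))) = Add(47, Mul(51, Mul(-1, Pow(-2, Rational(1, 2))))) = Add(47, Mul(51, Mul(-1, Mul(I, Pow(2, Rational(1, 2)))))) = Add(47, Mul(51, Mul(-1, I, Pow(2, Rational(1, 2))))) = Add(47, Mul(-51, I, Pow(2, Rational(1, 2))))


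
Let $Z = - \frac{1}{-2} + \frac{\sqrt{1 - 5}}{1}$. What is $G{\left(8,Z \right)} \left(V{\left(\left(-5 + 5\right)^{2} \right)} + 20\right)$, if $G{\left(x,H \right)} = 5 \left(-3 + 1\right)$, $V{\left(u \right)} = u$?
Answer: $-200$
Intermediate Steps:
$Z = \frac{1}{2} + 2 i$ ($Z = \left(-1\right) \left(- \frac{1}{2}\right) + \sqrt{-4} \cdot 1 = \frac{1}{2} + 2 i 1 = \frac{1}{2} + 2 i \approx 0.5 + 2.0 i$)
$G{\left(x,H \right)} = -10$ ($G{\left(x,H \right)} = 5 \left(-2\right) = -10$)
$G{\left(8,Z \right)} \left(V{\left(\left(-5 + 5\right)^{2} \right)} + 20\right) = - 10 \left(\left(-5 + 5\right)^{2} + 20\right) = - 10 \left(0^{2} + 20\right) = - 10 \left(0 + 20\right) = \left(-10\right) 20 = -200$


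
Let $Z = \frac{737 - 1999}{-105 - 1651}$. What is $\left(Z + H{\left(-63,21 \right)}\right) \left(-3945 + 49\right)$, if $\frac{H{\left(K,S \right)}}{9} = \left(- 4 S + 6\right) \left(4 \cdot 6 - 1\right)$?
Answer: $\frac{27613985036}{439} \approx 6.2902 \cdot 10^{7}$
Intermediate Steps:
$H{\left(K,S \right)} = 1242 - 828 S$ ($H{\left(K,S \right)} = 9 \left(- 4 S + 6\right) \left(4 \cdot 6 - 1\right) = 9 \left(6 - 4 S\right) \left(24 - 1\right) = 9 \left(6 - 4 S\right) 23 = 9 \left(138 - 92 S\right) = 1242 - 828 S$)
$Z = \frac{631}{878}$ ($Z = - \frac{1262}{-1756} = \left(-1262\right) \left(- \frac{1}{1756}\right) = \frac{631}{878} \approx 0.71868$)
$\left(Z + H{\left(-63,21 \right)}\right) \left(-3945 + 49\right) = \left(\frac{631}{878} + \left(1242 - 17388\right)\right) \left(-3945 + 49\right) = \left(\frac{631}{878} + \left(1242 - 17388\right)\right) \left(-3896\right) = \left(\frac{631}{878} - 16146\right) \left(-3896\right) = \left(- \frac{14175557}{878}\right) \left(-3896\right) = \frac{27613985036}{439}$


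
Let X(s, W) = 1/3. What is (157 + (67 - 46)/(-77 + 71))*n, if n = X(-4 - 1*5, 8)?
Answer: 307/6 ≈ 51.167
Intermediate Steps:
X(s, W) = ⅓
n = ⅓ ≈ 0.33333
(157 + (67 - 46)/(-77 + 71))*n = (157 + (67 - 46)/(-77 + 71))*(⅓) = (157 + 21/(-6))*(⅓) = (157 + 21*(-⅙))*(⅓) = (157 - 7/2)*(⅓) = (307/2)*(⅓) = 307/6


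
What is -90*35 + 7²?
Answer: -3101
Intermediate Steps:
-90*35 + 7² = -3150 + 49 = -3101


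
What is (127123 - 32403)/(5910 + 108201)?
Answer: 94720/114111 ≈ 0.83007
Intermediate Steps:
(127123 - 32403)/(5910 + 108201) = 94720/114111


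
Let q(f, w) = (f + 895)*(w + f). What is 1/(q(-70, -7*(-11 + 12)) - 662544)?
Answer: -1/726069 ≈ -1.3773e-6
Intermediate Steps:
q(f, w) = (895 + f)*(f + w)
1/(q(-70, -7*(-11 + 12)) - 662544) = 1/(((-70)**2 + 895*(-70) + 895*(-7*(-11 + 12)) - (-490)*(-11 + 12)) - 662544) = 1/((4900 - 62650 + 895*(-7*1) - (-490)) - 662544) = 1/((4900 - 62650 + 895*(-7) - 70*(-7)) - 662544) = 1/((4900 - 62650 - 6265 + 490) - 662544) = 1/(-63525 - 662544) = 1/(-726069) = -1/726069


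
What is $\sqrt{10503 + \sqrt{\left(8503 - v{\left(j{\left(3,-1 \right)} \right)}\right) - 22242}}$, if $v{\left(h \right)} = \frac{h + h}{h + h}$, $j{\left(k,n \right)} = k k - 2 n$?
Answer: $\sqrt{10503 + 2 i \sqrt{3435}} \approx 102.49 + 0.5719 i$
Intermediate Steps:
$j{\left(k,n \right)} = k^{2} - 2 n$
$v{\left(h \right)} = 1$ ($v{\left(h \right)} = \frac{2 h}{2 h} = 2 h \frac{1}{2 h} = 1$)
$\sqrt{10503 + \sqrt{\left(8503 - v{\left(j{\left(3,-1 \right)} \right)}\right) - 22242}} = \sqrt{10503 + \sqrt{\left(8503 - 1\right) - 22242}} = \sqrt{10503 + \sqrt{8502 - 22242}} = \sqrt{10503 + \sqrt{-13740}} = \sqrt{10503 + 2 i \sqrt{3435}}$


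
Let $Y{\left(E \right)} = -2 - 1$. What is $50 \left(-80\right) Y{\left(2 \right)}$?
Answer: $12000$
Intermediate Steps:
$Y{\left(E \right)} = -3$
$50 \left(-80\right) Y{\left(2 \right)} = 50 \left(-80\right) \left(-3\right) = \left(-4000\right) \left(-3\right) = 12000$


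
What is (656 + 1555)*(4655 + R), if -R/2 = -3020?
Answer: 23646645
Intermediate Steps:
R = 6040 (R = -2*(-3020) = 6040)
(656 + 1555)*(4655 + R) = (656 + 1555)*(4655 + 6040) = 2211*10695 = 23646645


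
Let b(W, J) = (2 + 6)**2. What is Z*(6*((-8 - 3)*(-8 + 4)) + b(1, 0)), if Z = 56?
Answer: 18368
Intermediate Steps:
b(W, J) = 64 (b(W, J) = 8**2 = 64)
Z*(6*((-8 - 3)*(-8 + 4)) + b(1, 0)) = 56*(6*((-8 - 3)*(-8 + 4)) + 64) = 56*(6*(-11*(-4)) + 64) = 56*(6*44 + 64) = 56*(264 + 64) = 56*328 = 18368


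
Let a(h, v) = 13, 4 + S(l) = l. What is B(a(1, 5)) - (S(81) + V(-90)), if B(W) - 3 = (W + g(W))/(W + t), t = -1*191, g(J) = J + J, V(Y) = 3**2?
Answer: -14813/178 ≈ -83.219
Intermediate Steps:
S(l) = -4 + l
V(Y) = 9
g(J) = 2*J
t = -191
B(W) = 3 + 3*W/(-191 + W) (B(W) = 3 + (W + 2*W)/(W - 191) = 3 + (3*W)/(-191 + W) = 3 + 3*W/(-191 + W))
B(a(1, 5)) - (S(81) + V(-90)) = 3*(-191 + 2*13)/(-191 + 13) - ((-4 + 81) + 9) = 3*(-191 + 26)/(-178) - (77 + 9) = 3*(-1/178)*(-165) - 1*86 = 495/178 - 86 = -14813/178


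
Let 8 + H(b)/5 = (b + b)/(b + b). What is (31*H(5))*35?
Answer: -37975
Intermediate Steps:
H(b) = -35 (H(b) = -40 + 5*((b + b)/(b + b)) = -40 + 5*((2*b)/((2*b))) = -40 + 5*((2*b)*(1/(2*b))) = -40 + 5*1 = -40 + 5 = -35)
(31*H(5))*35 = (31*(-35))*35 = -1085*35 = -37975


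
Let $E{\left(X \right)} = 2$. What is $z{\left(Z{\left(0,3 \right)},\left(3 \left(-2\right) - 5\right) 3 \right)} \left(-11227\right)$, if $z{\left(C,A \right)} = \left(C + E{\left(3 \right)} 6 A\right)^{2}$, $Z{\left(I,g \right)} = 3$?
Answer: $-1733998923$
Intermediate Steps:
$z{\left(C,A \right)} = \left(C + 12 A\right)^{2}$ ($z{\left(C,A \right)} = \left(C + 2 \cdot 6 A\right)^{2} = \left(C + 12 A\right)^{2}$)
$z{\left(Z{\left(0,3 \right)},\left(3 \left(-2\right) - 5\right) 3 \right)} \left(-11227\right) = \left(3 + 12 \left(3 \left(-2\right) - 5\right) 3\right)^{2} \left(-11227\right) = \left(3 + 12 \left(-6 - 5\right) 3\right)^{2} \left(-11227\right) = \left(3 + 12 \left(\left(-11\right) 3\right)\right)^{2} \left(-11227\right) = \left(3 + 12 \left(-33\right)\right)^{2} \left(-11227\right) = \left(3 - 396\right)^{2} \left(-11227\right) = \left(-393\right)^{2} \left(-11227\right) = 154449 \left(-11227\right) = -1733998923$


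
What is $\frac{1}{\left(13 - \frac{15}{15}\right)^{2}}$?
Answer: $\frac{1}{144} \approx 0.0069444$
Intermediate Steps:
$\frac{1}{\left(13 - \frac{15}{15}\right)^{2}} = \frac{1}{\left(13 - 1\right)^{2}} = \frac{1}{12^{2}} = \frac{1}{144}$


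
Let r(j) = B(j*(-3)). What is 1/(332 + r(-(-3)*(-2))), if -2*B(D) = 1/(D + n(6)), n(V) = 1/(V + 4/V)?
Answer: 363/120506 ≈ 0.0030123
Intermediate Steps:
B(D) = -1/(2*(3/20 + D)) (B(D) = -1/(2*(D + 6/(4 + 6²))) = -1/(2*(D + 6/(4 + 36))) = -1/(2*(D + 6/40)) = -1/(2*(D + 6*(1/40))) = -1/(2*(D + 3/20)) = -1/(2*(3/20 + D)))
r(j) = -10/(3 - 60*j) (r(j) = -10/(3 + 20*(j*(-3))) = -10/(3 + 20*(-3*j)) = -10/(3 - 60*j))
1/(332 + r(-(-3)*(-2))) = 1/(332 + 10/(3*(-1 + 20*(-(-3)*(-2))))) = 1/(332 + 10/(3*(-1 + 20*(-3*2)))) = 1/(332 + 10/(3*(-1 + 20*(-6)))) = 1/(332 + 10/(3*(-1 - 120))) = 1/(332 + (10/3)/(-121)) = 1/(332 + (10/3)*(-1/121)) = 1/(332 - 10/363) = 1/(120506/363) = 363/120506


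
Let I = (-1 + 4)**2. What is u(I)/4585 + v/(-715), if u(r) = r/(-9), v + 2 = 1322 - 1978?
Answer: 603243/655655 ≈ 0.92006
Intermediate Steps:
v = -658 (v = -2 + (1322 - 1978) = -2 - 656 = -658)
I = 9 (I = 3**2 = 9)
u(r) = -r/9 (u(r) = r*(-1/9) = -r/9)
u(I)/4585 + v/(-715) = -1/9*9/4585 - 658/(-715) = -1*1/4585 - 658*(-1/715) = -1/4585 + 658/715 = 603243/655655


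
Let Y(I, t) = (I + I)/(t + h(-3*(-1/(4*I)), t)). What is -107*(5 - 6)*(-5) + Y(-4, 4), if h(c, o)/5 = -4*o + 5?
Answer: -27277/51 ≈ -534.84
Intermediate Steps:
h(c, o) = 25 - 20*o (h(c, o) = 5*(-4*o + 5) = 5*(5 - 4*o) = 25 - 20*o)
Y(I, t) = 2*I/(25 - 19*t) (Y(I, t) = (I + I)/(t + (25 - 20*t)) = (2*I)/(25 - 19*t) = 2*I/(25 - 19*t))
-107*(5 - 6)*(-5) + Y(-4, 4) = -107*(5 - 6)*(-5) - 2*(-4)/(-25 + 19*4) = -(-107)*(-5) - 2*(-4)/(-25 + 76) = -107*5 - 2*(-4)/51 = -535 - 2*(-4)*1/51 = -535 + 8/51 = -27277/51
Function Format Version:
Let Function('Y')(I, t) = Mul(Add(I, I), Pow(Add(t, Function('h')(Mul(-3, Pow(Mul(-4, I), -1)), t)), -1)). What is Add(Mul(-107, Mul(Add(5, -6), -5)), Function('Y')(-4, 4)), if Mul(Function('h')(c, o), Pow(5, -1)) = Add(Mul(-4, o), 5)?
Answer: Rational(-27277, 51) ≈ -534.84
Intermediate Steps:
Function('h')(c, o) = Add(25, Mul(-20, o)) (Function('h')(c, o) = Mul(5, Add(Mul(-4, o), 5)) = Mul(5, Add(5, Mul(-4, o))) = Add(25, Mul(-20, o)))
Function('Y')(I, t) = Mul(2, I, Pow(Add(25, Mul(-19, t)), -1)) (Function('Y')(I, t) = Mul(Add(I, I), Pow(Add(t, Add(25, Mul(-20, t))), -1)) = Mul(Mul(2, I), Pow(Add(25, Mul(-19, t)), -1)) = Mul(2, I, Pow(Add(25, Mul(-19, t)), -1)))
Add(Mul(-107, Mul(Add(5, -6), -5)), Function('Y')(-4, 4)) = Add(Mul(-107, Mul(Add(5, -6), -5)), Mul(-2, -4, Pow(Add(-25, Mul(19, 4)), -1))) = Add(Mul(-107, Mul(-1, -5)), Mul(-2, -4, Pow(Add(-25, 76), -1))) = Add(Mul(-107, 5), Mul(-2, -4, Pow(51, -1))) = Add(-535, Mul(-2, -4, Rational(1, 51))) = Add(-535, Rational(8, 51)) = Rational(-27277, 51)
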